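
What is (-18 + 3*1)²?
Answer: 225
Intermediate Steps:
(-18 + 3*1)² = (-18 + 3)² = (-15)² = 225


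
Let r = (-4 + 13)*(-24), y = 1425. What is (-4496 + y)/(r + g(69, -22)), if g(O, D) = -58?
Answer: 3071/274 ≈ 11.208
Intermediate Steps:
r = -216 (r = 9*(-24) = -216)
(-4496 + y)/(r + g(69, -22)) = (-4496 + 1425)/(-216 - 58) = -3071/(-274) = -3071*(-1/274) = 3071/274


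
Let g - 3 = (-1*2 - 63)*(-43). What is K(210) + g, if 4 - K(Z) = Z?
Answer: 2592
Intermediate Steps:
K(Z) = 4 - Z
g = 2798 (g = 3 + (-1*2 - 63)*(-43) = 3 + (-2 - 63)*(-43) = 3 - 65*(-43) = 3 + 2795 = 2798)
K(210) + g = (4 - 1*210) + 2798 = (4 - 210) + 2798 = -206 + 2798 = 2592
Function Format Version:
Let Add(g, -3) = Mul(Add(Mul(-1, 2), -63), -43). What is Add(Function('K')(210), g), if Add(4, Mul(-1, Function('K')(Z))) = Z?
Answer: 2592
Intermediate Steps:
Function('K')(Z) = Add(4, Mul(-1, Z))
g = 2798 (g = Add(3, Mul(Add(Mul(-1, 2), -63), -43)) = Add(3, Mul(Add(-2, -63), -43)) = Add(3, Mul(-65, -43)) = Add(3, 2795) = 2798)
Add(Function('K')(210), g) = Add(Add(4, Mul(-1, 210)), 2798) = Add(Add(4, -210), 2798) = Add(-206, 2798) = 2592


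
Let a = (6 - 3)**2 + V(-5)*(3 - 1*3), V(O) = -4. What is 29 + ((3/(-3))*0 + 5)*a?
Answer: 74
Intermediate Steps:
a = 9 (a = (6 - 3)**2 - 4*(3 - 1*3) = 3**2 - 4*(3 - 3) = 9 - 4*0 = 9 + 0 = 9)
29 + ((3/(-3))*0 + 5)*a = 29 + ((3/(-3))*0 + 5)*9 = 29 + ((3*(-1/3))*0 + 5)*9 = 29 + (-1*0 + 5)*9 = 29 + (0 + 5)*9 = 29 + 5*9 = 29 + 45 = 74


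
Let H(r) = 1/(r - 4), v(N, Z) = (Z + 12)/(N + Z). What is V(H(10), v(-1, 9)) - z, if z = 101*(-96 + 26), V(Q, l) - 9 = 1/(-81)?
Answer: 573398/81 ≈ 7079.0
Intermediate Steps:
v(N, Z) = (12 + Z)/(N + Z)
H(r) = 1/(-4 + r)
V(Q, l) = 728/81 (V(Q, l) = 9 + 1/(-81) = 9 - 1/81 = 728/81)
z = -7070 (z = 101*(-70) = -7070)
V(H(10), v(-1, 9)) - z = 728/81 - 1*(-7070) = 728/81 + 7070 = 573398/81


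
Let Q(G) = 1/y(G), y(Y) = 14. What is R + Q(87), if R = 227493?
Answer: 3184903/14 ≈ 2.2749e+5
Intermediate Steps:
Q(G) = 1/14
R + Q(87) = 227493 + 1/14 = 3184903/14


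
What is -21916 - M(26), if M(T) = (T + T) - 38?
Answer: -21930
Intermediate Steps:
M(T) = -38 + 2*T (M(T) = 2*T - 38 = -38 + 2*T)
-21916 - M(26) = -21916 - (-38 + 2*26) = -21916 - (-38 + 52) = -21916 - 1*14 = -21916 - 14 = -21930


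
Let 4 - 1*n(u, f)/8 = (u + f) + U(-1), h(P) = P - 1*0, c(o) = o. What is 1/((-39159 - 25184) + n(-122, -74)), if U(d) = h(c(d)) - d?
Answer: -1/62743 ≈ -1.5938e-5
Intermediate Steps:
h(P) = P (h(P) = P + 0 = P)
U(d) = 0 (U(d) = d - d = 0)
n(u, f) = 32 - 8*f - 8*u (n(u, f) = 32 - 8*((u + f) + 0) = 32 - 8*((f + u) + 0) = 32 - 8*(f + u) = 32 + (-8*f - 8*u) = 32 - 8*f - 8*u)
1/((-39159 - 25184) + n(-122, -74)) = 1/((-39159 - 25184) + (32 - 8*(-74) - 8*(-122))) = 1/(-64343 + (32 + 592 + 976)) = 1/(-64343 + 1600) = 1/(-62743) = -1/62743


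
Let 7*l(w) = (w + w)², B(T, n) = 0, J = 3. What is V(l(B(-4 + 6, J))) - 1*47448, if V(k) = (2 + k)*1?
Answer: -47446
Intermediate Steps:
l(w) = 4*w²/7 (l(w) = (w + w)²/7 = (2*w)²/7 = (4*w²)/7 = 4*w²/7)
V(k) = 2 + k
V(l(B(-4 + 6, J))) - 1*47448 = (2 + (4/7)*0²) - 1*47448 = (2 + (4/7)*0) - 47448 = (2 + 0) - 47448 = 2 - 47448 = -47446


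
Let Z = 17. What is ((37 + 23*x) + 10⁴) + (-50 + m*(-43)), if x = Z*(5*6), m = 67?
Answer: 18836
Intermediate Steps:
x = 510 (x = 17*(5*6) = 17*30 = 510)
((37 + 23*x) + 10⁴) + (-50 + m*(-43)) = ((37 + 23*510) + 10⁴) + (-50 + 67*(-43)) = ((37 + 11730) + 10000) + (-50 - 2881) = (11767 + 10000) - 2931 = 21767 - 2931 = 18836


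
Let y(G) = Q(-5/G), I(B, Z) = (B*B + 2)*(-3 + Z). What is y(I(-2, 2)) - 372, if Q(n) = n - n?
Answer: -372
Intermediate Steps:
Q(n) = 0
I(B, Z) = (-3 + Z)*(2 + B²) (I(B, Z) = (B² + 2)*(-3 + Z) = (2 + B²)*(-3 + Z) = (-3 + Z)*(2 + B²))
y(G) = 0
y(I(-2, 2)) - 372 = 0 - 372 = -372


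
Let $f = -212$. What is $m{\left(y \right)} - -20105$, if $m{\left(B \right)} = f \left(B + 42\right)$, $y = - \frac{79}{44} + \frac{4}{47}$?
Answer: $\frac{5978378}{517} \approx 11564.0$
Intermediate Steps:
$y = - \frac{3537}{2068}$ ($y = \left(-79\right) \frac{1}{44} + 4 \cdot \frac{1}{47} = - \frac{79}{44} + \frac{4}{47} = - \frac{3537}{2068} \approx -1.7103$)
$m{\left(B \right)} = -8904 - 212 B$ ($m{\left(B \right)} = - 212 \left(B + 42\right) = - 212 \left(42 + B\right) = -8904 - 212 B$)
$m{\left(y \right)} - -20105 = \left(-8904 - - \frac{187461}{517}\right) - -20105 = \left(-8904 + \frac{187461}{517}\right) + 20105 = - \frac{4415907}{517} + 20105 = \frac{5978378}{517}$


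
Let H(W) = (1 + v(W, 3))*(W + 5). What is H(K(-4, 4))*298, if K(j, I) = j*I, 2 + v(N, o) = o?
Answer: -6556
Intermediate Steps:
v(N, o) = -2 + o
K(j, I) = I*j
H(W) = 10 + 2*W (H(W) = (1 + (-2 + 3))*(W + 5) = (1 + 1)*(5 + W) = 2*(5 + W) = 10 + 2*W)
H(K(-4, 4))*298 = (10 + 2*(4*(-4)))*298 = (10 + 2*(-16))*298 = (10 - 32)*298 = -22*298 = -6556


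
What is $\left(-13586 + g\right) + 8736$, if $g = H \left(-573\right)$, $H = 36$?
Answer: $-25478$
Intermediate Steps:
$g = -20628$ ($g = 36 \left(-573\right) = -20628$)
$\left(-13586 + g\right) + 8736 = \left(-13586 - 20628\right) + 8736 = -34214 + 8736 = -25478$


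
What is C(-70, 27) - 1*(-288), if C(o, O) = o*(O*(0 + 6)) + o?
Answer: -11122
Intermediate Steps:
C(o, O) = o + 6*O*o (C(o, O) = o*(O*6) + o = o*(6*O) + o = 6*O*o + o = o + 6*O*o)
C(-70, 27) - 1*(-288) = -70*(1 + 6*27) - 1*(-288) = -70*(1 + 162) + 288 = -70*163 + 288 = -11410 + 288 = -11122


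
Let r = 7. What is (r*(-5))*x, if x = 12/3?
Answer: -140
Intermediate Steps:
x = 4 (x = 12*(1/3) = 4)
(r*(-5))*x = (7*(-5))*4 = -35*4 = -140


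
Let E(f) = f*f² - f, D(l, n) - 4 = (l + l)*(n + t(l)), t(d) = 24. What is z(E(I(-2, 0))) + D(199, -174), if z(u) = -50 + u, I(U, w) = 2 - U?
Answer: -59686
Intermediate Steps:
D(l, n) = 4 + 2*l*(24 + n) (D(l, n) = 4 + (l + l)*(n + 24) = 4 + (2*l)*(24 + n) = 4 + 2*l*(24 + n))
E(f) = f³ - f
z(E(I(-2, 0))) + D(199, -174) = (-50 + ((2 - 1*(-2))³ - (2 - 1*(-2)))) + (4 + 48*199 + 2*199*(-174)) = (-50 + ((2 + 2)³ - (2 + 2))) + (4 + 9552 - 69252) = (-50 + (4³ - 1*4)) - 59696 = (-50 + (64 - 4)) - 59696 = (-50 + 60) - 59696 = 10 - 59696 = -59686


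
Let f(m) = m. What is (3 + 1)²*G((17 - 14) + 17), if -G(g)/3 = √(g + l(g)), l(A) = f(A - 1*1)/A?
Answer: -24*√2095/5 ≈ -219.70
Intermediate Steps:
l(A) = (-1 + A)/A (l(A) = (A - 1*1)/A = (A - 1)/A = (-1 + A)/A)
G(g) = -3*√(g + (-1 + g)/g)
(3 + 1)²*G((17 - 14) + 17) = (3 + 1)²*(-3*√(1 + ((17 - 14) + 17) - 1/((17 - 14) + 17))) = 4²*(-3*√(1 + (3 + 17) - 1/(3 + 17))) = 16*(-3*√(1 + 20 - 1/20)) = 16*(-3*√2095/10) = -24*√2095/5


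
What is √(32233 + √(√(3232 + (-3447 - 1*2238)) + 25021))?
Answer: √(32233 + √(25021 + I*√2453)) ≈ 179.98 + 0.0004*I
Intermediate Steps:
√(32233 + √(√(3232 + (-3447 - 1*2238)) + 25021)) = √(32233 + √(√(3232 + (-3447 - 2238)) + 25021)) = √(32233 + √(√(3232 - 5685) + 25021)) = √(32233 + √(√(-2453) + 25021)) = √(32233 + √(I*√2453 + 25021)) = √(32233 + √(25021 + I*√2453))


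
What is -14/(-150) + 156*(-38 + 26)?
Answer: -140393/75 ≈ -1871.9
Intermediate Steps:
-14/(-150) + 156*(-38 + 26) = -14*(-1/150) + 156*(-12) = 7/75 - 1872 = -140393/75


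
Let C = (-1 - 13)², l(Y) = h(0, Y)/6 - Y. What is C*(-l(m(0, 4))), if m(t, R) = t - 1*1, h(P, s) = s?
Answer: -490/3 ≈ -163.33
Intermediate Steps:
m(t, R) = -1 + t (m(t, R) = t - 1 = -1 + t)
l(Y) = -5*Y/6 (l(Y) = Y/6 - Y = -5*Y/6)
C = 196 (C = (-14)² = 196)
C*(-l(m(0, 4))) = 196*(-(-5)*(-1 + 0)/6) = 196*(-(-5)*(-1)/6) = 196*(-1*⅚) = 196*(-⅚) = -490/3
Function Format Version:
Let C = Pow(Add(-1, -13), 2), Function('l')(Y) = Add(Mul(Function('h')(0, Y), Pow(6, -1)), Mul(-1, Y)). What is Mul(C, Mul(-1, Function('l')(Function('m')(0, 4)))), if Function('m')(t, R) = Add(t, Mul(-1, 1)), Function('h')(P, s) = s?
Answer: Rational(-490, 3) ≈ -163.33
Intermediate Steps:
Function('m')(t, R) = Add(-1, t) (Function('m')(t, R) = Add(t, -1) = Add(-1, t))
Function('l')(Y) = Mul(Rational(-5, 6), Y) (Function('l')(Y) = Add(Mul(Y, Pow(6, -1)), Mul(-1, Y)) = Add(Mul(Y, Rational(1, 6)), Mul(-1, Y)) = Add(Mul(Rational(1, 6), Y), Mul(-1, Y)) = Mul(Rational(-5, 6), Y))
C = 196 (C = Pow(-14, 2) = 196)
Mul(C, Mul(-1, Function('l')(Function('m')(0, 4)))) = Mul(196, Mul(-1, Mul(Rational(-5, 6), Add(-1, 0)))) = Mul(196, Mul(-1, Mul(Rational(-5, 6), -1))) = Mul(196, Mul(-1, Rational(5, 6))) = Mul(196, Rational(-5, 6)) = Rational(-490, 3)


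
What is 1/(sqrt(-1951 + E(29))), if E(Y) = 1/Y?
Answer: -I*sqrt(1640762)/56578 ≈ -0.02264*I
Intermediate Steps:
1/(sqrt(-1951 + E(29))) = 1/(sqrt(-1951 + 1/29)) = 1/(sqrt(-56578/29)) = 1/(I*sqrt(1640762)/29) = -I*sqrt(1640762)/56578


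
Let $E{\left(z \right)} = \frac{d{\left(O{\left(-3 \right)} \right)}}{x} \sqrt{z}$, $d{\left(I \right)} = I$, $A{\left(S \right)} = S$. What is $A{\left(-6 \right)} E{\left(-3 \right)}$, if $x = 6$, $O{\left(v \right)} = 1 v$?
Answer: $3 i \sqrt{3} \approx 5.1962 i$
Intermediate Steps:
$O{\left(v \right)} = v$
$E{\left(z \right)} = - \frac{\sqrt{z}}{2}$ ($E{\left(z \right)} = - \frac{3}{6} \sqrt{z} = \left(-3\right) \frac{1}{6} \sqrt{z} = - \frac{\sqrt{z}}{2}$)
$A{\left(-6 \right)} E{\left(-3 \right)} = - 6 \left(- \frac{\sqrt{-3}}{2}\right) = - 6 \left(- \frac{i \sqrt{3}}{2}\right) = 3 i \sqrt{3}$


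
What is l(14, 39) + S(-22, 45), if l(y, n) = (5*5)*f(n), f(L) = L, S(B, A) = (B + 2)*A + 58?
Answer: 133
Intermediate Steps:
S(B, A) = 58 + A*(2 + B) (S(B, A) = (2 + B)*A + 58 = A*(2 + B) + 58 = 58 + A*(2 + B))
l(y, n) = 25*n (l(y, n) = (5*5)*n = 25*n)
l(14, 39) + S(-22, 45) = 25*39 + (58 + 2*45 + 45*(-22)) = 975 + (58 + 90 - 990) = 975 - 842 = 133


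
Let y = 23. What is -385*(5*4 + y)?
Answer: -16555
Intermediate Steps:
-385*(5*4 + y) = -385*(5*4 + 23) = -385*(20 + 23) = -385*43 = -16555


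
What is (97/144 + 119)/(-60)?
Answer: -17233/8640 ≈ -1.9946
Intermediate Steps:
(97/144 + 119)/(-60) = -(97*(1/144) + 119)/60 = -(97/144 + 119)/60 = -1/60*17233/144 = -17233/8640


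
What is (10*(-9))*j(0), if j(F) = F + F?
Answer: 0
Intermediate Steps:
j(F) = 2*F
(10*(-9))*j(0) = (10*(-9))*(2*0) = -90*0 = 0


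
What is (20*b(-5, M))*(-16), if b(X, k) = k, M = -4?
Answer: 1280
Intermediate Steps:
(20*b(-5, M))*(-16) = (20*(-4))*(-16) = -80*(-16) = 1280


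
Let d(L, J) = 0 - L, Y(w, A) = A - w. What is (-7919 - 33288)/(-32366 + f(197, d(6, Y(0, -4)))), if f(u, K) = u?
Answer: 41207/32169 ≈ 1.2810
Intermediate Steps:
d(L, J) = -L
(-7919 - 33288)/(-32366 + f(197, d(6, Y(0, -4)))) = (-7919 - 33288)/(-32366 + 197) = -41207/(-32169) = -41207*(-1/32169) = 41207/32169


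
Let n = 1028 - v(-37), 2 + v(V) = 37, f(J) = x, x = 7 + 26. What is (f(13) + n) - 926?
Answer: 100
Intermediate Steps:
x = 33
f(J) = 33
v(V) = 35 (v(V) = -2 + 37 = 35)
n = 993 (n = 1028 - 1*35 = 1028 - 35 = 993)
(f(13) + n) - 926 = (33 + 993) - 926 = 1026 - 926 = 100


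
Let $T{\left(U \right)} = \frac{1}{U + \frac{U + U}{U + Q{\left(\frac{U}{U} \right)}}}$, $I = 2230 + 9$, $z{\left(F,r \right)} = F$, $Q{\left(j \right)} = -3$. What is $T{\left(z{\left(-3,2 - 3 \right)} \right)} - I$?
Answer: $- \frac{4479}{2} \approx -2239.5$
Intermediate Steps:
$I = 2239$
$T{\left(U \right)} = \frac{1}{U + \frac{2 U}{-3 + U}}$ ($T{\left(U \right)} = \frac{1}{U + \frac{U + U}{U - 3}} = \frac{1}{U + \frac{2 U}{-3 + U}}$)
$T{\left(z{\left(-3,2 - 3 \right)} \right)} - I = \frac{-3 - 3}{\left(-3\right) \left(-1 - 3\right)} - 2239 = \left(- \frac{1}{3}\right) \frac{1}{-4} \left(-6\right) - 2239 = \left(- \frac{1}{3}\right) \left(- \frac{1}{4}\right) \left(-6\right) - 2239 = - \frac{1}{2} - 2239 = - \frac{4479}{2}$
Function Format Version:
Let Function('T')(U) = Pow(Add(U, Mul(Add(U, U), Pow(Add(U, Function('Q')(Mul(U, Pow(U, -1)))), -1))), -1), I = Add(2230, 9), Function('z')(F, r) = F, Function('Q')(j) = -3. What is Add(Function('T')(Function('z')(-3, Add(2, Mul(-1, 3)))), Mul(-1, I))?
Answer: Rational(-4479, 2) ≈ -2239.5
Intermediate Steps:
I = 2239
Function('T')(U) = Pow(Add(U, Mul(2, U, Pow(Add(-3, U), -1))), -1) (Function('T')(U) = Pow(Add(U, Mul(Add(U, U), Pow(Add(U, -3), -1))), -1) = Pow(Add(U, Mul(Mul(2, U), Pow(Add(-3, U), -1))), -1) = Pow(Add(U, Mul(2, U, Pow(Add(-3, U), -1))), -1))
Add(Function('T')(Function('z')(-3, Add(2, Mul(-1, 3)))), Mul(-1, I)) = Add(Mul(Pow(-3, -1), Pow(Add(-1, -3), -1), Add(-3, -3)), Mul(-1, 2239)) = Add(Mul(Rational(-1, 3), Pow(-4, -1), -6), -2239) = Add(Mul(Rational(-1, 3), Rational(-1, 4), -6), -2239) = Add(Rational(-1, 2), -2239) = Rational(-4479, 2)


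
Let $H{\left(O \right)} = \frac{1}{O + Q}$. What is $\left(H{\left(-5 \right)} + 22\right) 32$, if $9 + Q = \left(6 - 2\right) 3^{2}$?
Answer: $\frac{7760}{11} \approx 705.45$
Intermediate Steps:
$Q = 27$ ($Q = -9 + \left(6 - 2\right) 3^{2} = -9 + 4 \cdot 9 = -9 + 36 = 27$)
$H{\left(O \right)} = \frac{1}{27 + O}$ ($H{\left(O \right)} = \frac{1}{O + 27} = \frac{1}{27 + O}$)
$\left(H{\left(-5 \right)} + 22\right) 32 = \left(\frac{1}{27 - 5} + 22\right) 32 = \left(\frac{1}{22} + 22\right) 32 = \frac{485}{22} \cdot 32 = \frac{7760}{11}$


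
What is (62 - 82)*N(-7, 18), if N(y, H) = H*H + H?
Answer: -6840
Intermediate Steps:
N(y, H) = H + H² (N(y, H) = H² + H = H + H²)
(62 - 82)*N(-7, 18) = (62 - 82)*(18*(1 + 18)) = -360*19 = -20*342 = -6840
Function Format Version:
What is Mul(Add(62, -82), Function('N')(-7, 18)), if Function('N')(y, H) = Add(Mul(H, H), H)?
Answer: -6840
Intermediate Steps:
Function('N')(y, H) = Add(H, Pow(H, 2)) (Function('N')(y, H) = Add(Pow(H, 2), H) = Add(H, Pow(H, 2)))
Mul(Add(62, -82), Function('N')(-7, 18)) = Mul(Add(62, -82), Mul(18, Add(1, 18))) = Mul(-20, Mul(18, 19)) = Mul(-20, 342) = -6840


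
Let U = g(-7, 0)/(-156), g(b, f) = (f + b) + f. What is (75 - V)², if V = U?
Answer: 136726249/24336 ≈ 5618.3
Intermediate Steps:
g(b, f) = b + 2*f (g(b, f) = (b + f) + f = b + 2*f)
U = 7/156 (U = (-7 + 2*0)/(-156) = (-7 + 0)*(-1/156) = -7*(-1/156) = 7/156 ≈ 0.044872)
V = 7/156 ≈ 0.044872
(75 - V)² = (75 - 1*7/156)² = (75 - 7/156)² = (11693/156)² = 136726249/24336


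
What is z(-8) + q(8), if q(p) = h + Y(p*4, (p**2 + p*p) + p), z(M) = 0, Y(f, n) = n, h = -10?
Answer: 126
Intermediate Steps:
q(p) = -10 + p + 2*p**2 (q(p) = -10 + ((p**2 + p*p) + p) = -10 + ((p**2 + p**2) + p) = -10 + (2*p**2 + p) = -10 + (p + 2*p**2) = -10 + p + 2*p**2)
z(-8) + q(8) = 0 + (-10 + 8*(1 + 2*8)) = 0 + (-10 + 8*(1 + 16)) = 0 + (-10 + 8*17) = 0 + (-10 + 136) = 0 + 126 = 126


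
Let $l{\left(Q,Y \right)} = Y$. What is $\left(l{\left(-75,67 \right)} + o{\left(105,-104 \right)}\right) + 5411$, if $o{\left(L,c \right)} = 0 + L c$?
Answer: $-5442$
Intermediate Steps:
$o{\left(L,c \right)} = L c$
$\left(l{\left(-75,67 \right)} + o{\left(105,-104 \right)}\right) + 5411 = \left(67 + 105 \left(-104\right)\right) + 5411 = \left(67 - 10920\right) + 5411 = -10853 + 5411 = -5442$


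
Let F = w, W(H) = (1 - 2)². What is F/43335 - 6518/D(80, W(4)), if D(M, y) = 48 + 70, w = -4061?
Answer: -141468364/2556765 ≈ -55.331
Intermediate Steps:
W(H) = 1 (W(H) = (-1)² = 1)
F = -4061
D(M, y) = 118
F/43335 - 6518/D(80, W(4)) = -4061/43335 - 6518/118 = -4061*1/43335 - 6518*1/118 = -4061/43335 - 3259/59 = -141468364/2556765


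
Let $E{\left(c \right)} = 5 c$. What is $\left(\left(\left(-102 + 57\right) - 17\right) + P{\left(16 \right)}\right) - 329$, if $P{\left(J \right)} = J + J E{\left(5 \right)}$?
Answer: $25$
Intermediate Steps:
$P{\left(J \right)} = 26 J$ ($P{\left(J \right)} = J + J 5 \cdot 5 = J + J 25 = J + 25 J = 26 J$)
$\left(\left(\left(-102 + 57\right) - 17\right) + P{\left(16 \right)}\right) - 329 = \left(\left(\left(-102 + 57\right) - 17\right) + 26 \cdot 16\right) - 329 = \left(\left(-45 - 17\right) + 416\right) - 329 = \left(-62 + 416\right) - 329 = 354 - 329 = 25$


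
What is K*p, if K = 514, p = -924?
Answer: -474936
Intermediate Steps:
K*p = 514*(-924) = -474936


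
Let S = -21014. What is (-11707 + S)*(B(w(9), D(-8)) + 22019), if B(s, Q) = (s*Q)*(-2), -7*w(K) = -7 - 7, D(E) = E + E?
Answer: -722577843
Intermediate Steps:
D(E) = 2*E
w(K) = 2 (w(K) = -(-7 - 7)/7 = -1/7*(-14) = 2)
B(s, Q) = -2*Q*s (B(s, Q) = (Q*s)*(-2) = -2*Q*s)
(-11707 + S)*(B(w(9), D(-8)) + 22019) = (-11707 - 21014)*(-2*2*(-8)*2 + 22019) = -32721*(-2*(-16)*2 + 22019) = -32721*(64 + 22019) = -32721*22083 = -722577843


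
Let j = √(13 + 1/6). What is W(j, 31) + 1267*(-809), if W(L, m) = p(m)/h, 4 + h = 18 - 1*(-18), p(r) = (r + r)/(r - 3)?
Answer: -459201313/448 ≈ -1.0250e+6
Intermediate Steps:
p(r) = 2*r/(-3 + r) (p(r) = (2*r)/(-3 + r) = 2*r/(-3 + r))
j = √474/6 (j = √(13 + ⅙) = √(79/6) = √474/6 ≈ 3.6286)
h = 32 (h = -4 + (18 - 1*(-18)) = -4 + (18 + 18) = -4 + 36 = 32)
W(L, m) = m/(16*(-3 + m)) (W(L, m) = (2*m/(-3 + m))/32 = (2*m/(-3 + m))*(1/32) = m/(16*(-3 + m)))
W(j, 31) + 1267*(-809) = (1/16)*31/(-3 + 31) + 1267*(-809) = (1/16)*31/28 - 1025003 = (1/16)*31*(1/28) - 1025003 = 31/448 - 1025003 = -459201313/448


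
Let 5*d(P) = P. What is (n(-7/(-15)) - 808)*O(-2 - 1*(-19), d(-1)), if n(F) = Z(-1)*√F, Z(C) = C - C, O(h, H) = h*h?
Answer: -233512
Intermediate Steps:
d(P) = P/5
O(h, H) = h²
Z(C) = 0
n(F) = 0 (n(F) = 0*√F = 0)
(n(-7/(-15)) - 808)*O(-2 - 1*(-19), d(-1)) = (0 - 808)*(-2 - 1*(-19))² = -808*(-2 + 19)² = -808*17² = -808*289 = -233512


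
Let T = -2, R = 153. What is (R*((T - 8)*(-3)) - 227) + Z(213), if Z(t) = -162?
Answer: 4201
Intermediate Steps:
(R*((T - 8)*(-3)) - 227) + Z(213) = (153*((-2 - 8)*(-3)) - 227) - 162 = (153*(-10*(-3)) - 227) - 162 = (153*30 - 227) - 162 = (4590 - 227) - 162 = 4363 - 162 = 4201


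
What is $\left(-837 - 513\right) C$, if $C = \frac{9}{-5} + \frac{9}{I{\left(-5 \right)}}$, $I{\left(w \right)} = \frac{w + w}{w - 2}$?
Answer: $-6075$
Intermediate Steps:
$I{\left(w \right)} = \frac{2 w}{-2 + w}$
$C = \frac{9}{2}$ ($C = \frac{9}{-5} + \frac{9}{2 \left(-5\right) \frac{1}{-2 - 5}} = 9 \left(- \frac{1}{5}\right) + \frac{9}{2 \left(-5\right) \frac{1}{-7}} = - \frac{9}{5} + \frac{9}{2 \left(-5\right) \left(- \frac{1}{7}\right)} = - \frac{9}{5} + \frac{9}{\frac{10}{7}} = - \frac{9}{5} + 9 \cdot \frac{7}{10} = - \frac{9}{5} + \frac{63}{10} = \frac{9}{2} \approx 4.5$)
$\left(-837 - 513\right) C = \left(-837 - 513\right) \frac{9}{2} = \left(-1350\right) \frac{9}{2} = -6075$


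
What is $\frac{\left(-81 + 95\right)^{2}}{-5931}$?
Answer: $- \frac{196}{5931} \approx -0.033047$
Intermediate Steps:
$\frac{\left(-81 + 95\right)^{2}}{-5931} = 14^{2} \left(- \frac{1}{5931}\right) = 196 \left(- \frac{1}{5931}\right) = - \frac{196}{5931}$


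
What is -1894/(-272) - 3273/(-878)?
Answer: 638297/59704 ≈ 10.691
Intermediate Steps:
-1894/(-272) - 3273/(-878) = -1894*(-1/272) - 3273*(-1/878) = 947/136 + 3273/878 = 638297/59704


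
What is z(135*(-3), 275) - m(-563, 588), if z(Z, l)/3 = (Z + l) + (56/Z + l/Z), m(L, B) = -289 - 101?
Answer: -331/135 ≈ -2.4519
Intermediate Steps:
m(L, B) = -390
z(Z, l) = 3*Z + 3*l + 168/Z + 3*l/Z (z(Z, l) = 3*((Z + l) + (56/Z + l/Z)) = 3*(Z + l + 56/Z + l/Z) = 3*Z + 3*l + 168/Z + 3*l/Z)
z(135*(-3), 275) - m(-563, 588) = 3*(56 + 275 + (135*(-3))*(135*(-3) + 275))/((135*(-3))) - 1*(-390) = 3*(56 + 275 - 405*(-405 + 275))/(-405) + 390 = 3*(-1/405)*(56 + 275 - 405*(-130)) + 390 = 3*(-1/405)*(56 + 275 + 52650) + 390 = 3*(-1/405)*52981 + 390 = -52981/135 + 390 = -331/135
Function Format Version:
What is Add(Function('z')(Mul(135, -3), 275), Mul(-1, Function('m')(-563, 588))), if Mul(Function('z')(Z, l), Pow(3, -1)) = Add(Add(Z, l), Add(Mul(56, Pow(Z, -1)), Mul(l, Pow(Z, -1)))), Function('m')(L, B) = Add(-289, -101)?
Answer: Rational(-331, 135) ≈ -2.4519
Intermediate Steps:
Function('m')(L, B) = -390
Function('z')(Z, l) = Add(Mul(3, Z), Mul(3, l), Mul(168, Pow(Z, -1)), Mul(3, l, Pow(Z, -1))) (Function('z')(Z, l) = Mul(3, Add(Add(Z, l), Add(Mul(56, Pow(Z, -1)), Mul(l, Pow(Z, -1))))) = Mul(3, Add(Z, l, Mul(56, Pow(Z, -1)), Mul(l, Pow(Z, -1)))) = Add(Mul(3, Z), Mul(3, l), Mul(168, Pow(Z, -1)), Mul(3, l, Pow(Z, -1))))
Add(Function('z')(Mul(135, -3), 275), Mul(-1, Function('m')(-563, 588))) = Add(Mul(3, Pow(Mul(135, -3), -1), Add(56, 275, Mul(Mul(135, -3), Add(Mul(135, -3), 275)))), Mul(-1, -390)) = Add(Mul(3, Pow(-405, -1), Add(56, 275, Mul(-405, Add(-405, 275)))), 390) = Add(Mul(3, Rational(-1, 405), Add(56, 275, Mul(-405, -130))), 390) = Add(Mul(3, Rational(-1, 405), Add(56, 275, 52650)), 390) = Add(Mul(3, Rational(-1, 405), 52981), 390) = Add(Rational(-52981, 135), 390) = Rational(-331, 135)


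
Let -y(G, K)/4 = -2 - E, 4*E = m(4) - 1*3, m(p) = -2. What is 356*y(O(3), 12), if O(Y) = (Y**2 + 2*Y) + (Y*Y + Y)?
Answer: 1068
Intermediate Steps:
O(Y) = 2*Y**2 + 3*Y (O(Y) = (Y**2 + 2*Y) + (Y**2 + Y) = (Y**2 + 2*Y) + (Y + Y**2) = 2*Y**2 + 3*Y)
E = -5/4 (E = (-2 - 1*3)/4 = (-2 - 3)/4 = (1/4)*(-5) = -5/4 ≈ -1.2500)
y(G, K) = 3 (y(G, K) = -4*(-2 - 1*(-5/4)) = -4*(-2 + 5/4) = -4*(-3/4) = 3)
356*y(O(3), 12) = 356*3 = 1068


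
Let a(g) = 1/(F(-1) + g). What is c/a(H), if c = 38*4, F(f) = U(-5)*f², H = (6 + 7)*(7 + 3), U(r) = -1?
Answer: 19608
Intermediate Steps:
H = 130 (H = 13*10 = 130)
F(f) = -f²
a(g) = 1/(-1 + g) (a(g) = 1/(-1*(-1)² + g) = 1/(-1*1 + g) = 1/(-1 + g))
c = 152
c/a(H) = 152/(1/(-1 + 130)) = 152/(1/129) = 152*129 = 19608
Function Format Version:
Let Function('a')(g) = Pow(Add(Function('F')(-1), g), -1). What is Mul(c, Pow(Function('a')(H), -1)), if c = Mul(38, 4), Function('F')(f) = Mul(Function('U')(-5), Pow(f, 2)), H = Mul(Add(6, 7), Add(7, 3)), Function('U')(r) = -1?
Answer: 19608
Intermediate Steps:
H = 130 (H = Mul(13, 10) = 130)
Function('F')(f) = Mul(-1, Pow(f, 2))
Function('a')(g) = Pow(Add(-1, g), -1) (Function('a')(g) = Pow(Add(Mul(-1, Pow(-1, 2)), g), -1) = Pow(Add(Mul(-1, 1), g), -1) = Pow(Add(-1, g), -1))
c = 152
Mul(c, Pow(Function('a')(H), -1)) = Mul(152, Pow(Pow(Add(-1, 130), -1), -1)) = Mul(152, Pow(Pow(129, -1), -1)) = Mul(152, Pow(Rational(1, 129), -1)) = Mul(152, 129) = 19608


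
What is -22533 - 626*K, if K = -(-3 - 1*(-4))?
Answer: -21907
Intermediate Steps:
K = -1 (K = -(-3 + 4) = -1*1 = -1)
-22533 - 626*K = -22533 - 626*(-1) = -22533 - 1*(-626) = -22533 + 626 = -21907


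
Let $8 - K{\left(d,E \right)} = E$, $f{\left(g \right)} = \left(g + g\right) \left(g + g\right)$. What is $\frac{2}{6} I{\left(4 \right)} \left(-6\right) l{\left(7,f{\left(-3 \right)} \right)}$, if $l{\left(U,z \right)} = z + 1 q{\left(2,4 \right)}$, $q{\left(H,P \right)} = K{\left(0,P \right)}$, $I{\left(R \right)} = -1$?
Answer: $80$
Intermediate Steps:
$f{\left(g \right)} = 4 g^{2}$ ($f{\left(g \right)} = 2 g 2 g = 4 g^{2}$)
$K{\left(d,E \right)} = 8 - E$
$q{\left(H,P \right)} = 8 - P$
$l{\left(U,z \right)} = 4 + z$ ($l{\left(U,z \right)} = z + 1 \left(8 - 4\right) = z + 1 \cdot 4 = z + 4 = 4 + z$)
$\frac{2}{6} I{\left(4 \right)} \left(-6\right) l{\left(7,f{\left(-3 \right)} \right)} = \frac{2}{6} \left(-1\right) \left(-6\right) \left(4 + 4 \left(-3\right)^{2}\right) = 2 \cdot \frac{1}{6} \left(-1\right) \left(-6\right) \left(4 + 4 \cdot 9\right) = \frac{1}{3} \left(-1\right) \left(-6\right) \left(4 + 36\right) = \left(- \frac{1}{3}\right) \left(-6\right) 40 = 2 \cdot 40 = 80$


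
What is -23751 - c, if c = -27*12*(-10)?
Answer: -26991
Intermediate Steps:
c = 3240 (c = -324*(-10) = 3240)
-23751 - c = -23751 - 1*3240 = -23751 - 3240 = -26991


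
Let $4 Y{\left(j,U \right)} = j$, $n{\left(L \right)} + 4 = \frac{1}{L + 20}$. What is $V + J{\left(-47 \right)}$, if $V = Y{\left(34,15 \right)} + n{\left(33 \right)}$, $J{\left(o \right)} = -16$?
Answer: $- \frac{1217}{106} \approx -11.481$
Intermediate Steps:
$n{\left(L \right)} = -4 + \frac{1}{20 + L}$ ($n{\left(L \right)} = -4 + \frac{1}{L + 20} = -4 + \frac{1}{20 + L}$)
$Y{\left(j,U \right)} = \frac{j}{4}$
$V = \frac{479}{106}$ ($V = \frac{1}{4} \cdot 34 + \frac{-79 - 132}{20 + 33} = \frac{17}{2} + \frac{-79 - 132}{53} = \frac{17}{2} + \frac{1}{53} \left(-211\right) = \frac{17}{2} - \frac{211}{53} = \frac{479}{106} \approx 4.5189$)
$V + J{\left(-47 \right)} = \frac{479}{106} - 16 = - \frac{1217}{106}$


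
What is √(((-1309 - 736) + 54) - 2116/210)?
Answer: I*√22061865/105 ≈ 44.733*I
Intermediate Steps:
√(((-1309 - 736) + 54) - 2116/210) = √((-2045 + 54) - 2116*1/210) = √(-1991 - 1058/105) = √(-210113/105) = I*√22061865/105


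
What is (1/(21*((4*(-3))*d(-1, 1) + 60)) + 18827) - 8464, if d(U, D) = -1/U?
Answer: 10445905/1008 ≈ 10363.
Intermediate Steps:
(1/(21*((4*(-3))*d(-1, 1) + 60)) + 18827) - 8464 = (1/(21*((4*(-3))*(-1/(-1)) + 60)) + 18827) - 8464 = (1/(21*(-(-12)*(-1) + 60)) + 18827) - 8464 = (1/(21*(-12*1 + 60)) + 18827) - 8464 = (1/(21*(-12 + 60)) + 18827) - 8464 = (1/(21*48) + 18827) - 8464 = (1/1008 + 18827) - 8464 = 18977617/1008 - 8464 = 10445905/1008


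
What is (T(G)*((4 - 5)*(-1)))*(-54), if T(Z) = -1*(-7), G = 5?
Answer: -378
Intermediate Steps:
T(Z) = 7
(T(G)*((4 - 5)*(-1)))*(-54) = (7*((4 - 5)*(-1)))*(-54) = (7*(-1*(-1)))*(-54) = (7*1)*(-54) = 7*(-54) = -378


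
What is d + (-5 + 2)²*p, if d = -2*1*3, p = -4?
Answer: -42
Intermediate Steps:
d = -6 (d = -2*3 = -6)
d + (-5 + 2)²*p = -6 + (-5 + 2)²*(-4) = -6 + (-3)²*(-4) = -6 + 9*(-4) = -6 - 36 = -42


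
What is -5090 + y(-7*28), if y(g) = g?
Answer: -5286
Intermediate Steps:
-5090 + y(-7*28) = -5090 - 7*28 = -5090 - 196 = -5286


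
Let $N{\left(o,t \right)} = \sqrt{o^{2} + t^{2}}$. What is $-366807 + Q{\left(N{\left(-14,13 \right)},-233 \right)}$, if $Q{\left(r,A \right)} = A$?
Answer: $-367040$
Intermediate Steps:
$-366807 + Q{\left(N{\left(-14,13 \right)},-233 \right)} = -366807 - 233 = -367040$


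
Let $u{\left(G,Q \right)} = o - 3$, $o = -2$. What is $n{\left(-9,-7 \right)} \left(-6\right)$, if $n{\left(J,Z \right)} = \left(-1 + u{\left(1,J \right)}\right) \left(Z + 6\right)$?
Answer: $-36$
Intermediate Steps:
$u{\left(G,Q \right)} = -5$ ($u{\left(G,Q \right)} = -2 - 3 = -5$)
$n{\left(J,Z \right)} = -36 - 6 Z$ ($n{\left(J,Z \right)} = \left(-1 - 5\right) \left(Z + 6\right) = - 6 \left(6 + Z\right) = -36 - 6 Z$)
$n{\left(-9,-7 \right)} \left(-6\right) = \left(-36 - -42\right) \left(-6\right) = \left(-36 + 42\right) \left(-6\right) = 6 \left(-6\right) = -36$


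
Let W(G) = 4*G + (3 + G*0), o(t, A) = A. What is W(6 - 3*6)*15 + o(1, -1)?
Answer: -676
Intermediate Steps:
W(G) = 3 + 4*G (W(G) = 4*G + (3 + 0) = 4*G + 3 = 3 + 4*G)
W(6 - 3*6)*15 + o(1, -1) = (3 + 4*(6 - 3*6))*15 - 1 = (3 + 4*(6 - 18))*15 - 1 = (3 + 4*(-12))*15 - 1 = (3 - 48)*15 - 1 = -45*15 - 1 = -675 - 1 = -676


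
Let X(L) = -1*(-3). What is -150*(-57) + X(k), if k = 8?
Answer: 8553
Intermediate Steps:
X(L) = 3
-150*(-57) + X(k) = -150*(-57) + 3 = 8550 + 3 = 8553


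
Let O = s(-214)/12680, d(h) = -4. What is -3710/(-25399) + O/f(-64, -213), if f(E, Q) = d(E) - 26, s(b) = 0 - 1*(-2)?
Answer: 705616601/4830889800 ≈ 0.14606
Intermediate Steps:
s(b) = 2 (s(b) = 0 + 2 = 2)
f(E, Q) = -30 (f(E, Q) = -4 - 26 = -30)
O = 1/6340 (O = 2/12680 = 2*(1/12680) = 1/6340 ≈ 0.00015773)
-3710/(-25399) + O/f(-64, -213) = -3710/(-25399) + (1/6340)/(-30) = -3710*(-1/25399) + (1/6340)*(-1/30) = 3710/25399 - 1/190200 = 705616601/4830889800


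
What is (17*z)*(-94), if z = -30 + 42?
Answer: -19176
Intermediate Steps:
z = 12
(17*z)*(-94) = (17*12)*(-94) = 204*(-94) = -19176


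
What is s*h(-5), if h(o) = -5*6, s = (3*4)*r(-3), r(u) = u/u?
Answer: -360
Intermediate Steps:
r(u) = 1
s = 12 (s = (3*4)*1 = 12*1 = 12)
h(o) = -30
s*h(-5) = 12*(-30) = -360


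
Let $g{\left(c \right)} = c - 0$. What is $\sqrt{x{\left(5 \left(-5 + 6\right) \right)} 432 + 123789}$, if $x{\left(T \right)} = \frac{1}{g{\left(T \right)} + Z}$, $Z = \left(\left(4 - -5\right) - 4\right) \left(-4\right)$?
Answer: $\frac{\sqrt{3094005}}{5} \approx 351.8$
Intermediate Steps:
$g{\left(c \right)} = c$ ($g{\left(c \right)} = c + 0 = c$)
$Z = -20$ ($Z = \left(\left(4 + 5\right) - 4\right) \left(-4\right) = \left(9 - 4\right) \left(-4\right) = 5 \left(-4\right) = -20$)
$x{\left(T \right)} = \frac{1}{-20 + T}$ ($x{\left(T \right)} = \frac{1}{T - 20} = \frac{1}{-20 + T}$)
$\sqrt{x{\left(5 \left(-5 + 6\right) \right)} 432 + 123789} = \sqrt{\frac{1}{-20 + 5 \left(-5 + 6\right)} 432 + 123789} = \sqrt{\frac{1}{-20 + 5 \cdot 1} \cdot 432 + 123789} = \sqrt{\frac{1}{-20 + 5} \cdot 432 + 123789} = \sqrt{\frac{1}{-15} \cdot 432 + 123789} = \sqrt{\left(- \frac{1}{15}\right) 432 + 123789} = \sqrt{- \frac{144}{5} + 123789} = \sqrt{\frac{618801}{5}} = \frac{\sqrt{3094005}}{5}$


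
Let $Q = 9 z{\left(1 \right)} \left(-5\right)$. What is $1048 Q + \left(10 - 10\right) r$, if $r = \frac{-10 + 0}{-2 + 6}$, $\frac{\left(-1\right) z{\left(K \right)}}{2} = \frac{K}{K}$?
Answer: $94320$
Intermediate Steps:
$z{\left(K \right)} = -2$ ($z{\left(K \right)} = - 2 \frac{K}{K} = \left(-2\right) 1 = -2$)
$r = - \frac{5}{2}$ ($r = - \frac{10}{4} = \left(-10\right) \frac{1}{4} = - \frac{5}{2} \approx -2.5$)
$Q = 90$ ($Q = 9 \left(\left(-2\right) \left(-5\right)\right) = 9 \cdot 10 = 90$)
$1048 Q + \left(10 - 10\right) r = 1048 \cdot 90 + \left(10 - 10\right) \left(- \frac{5}{2}\right) = 94320 + 0 \left(- \frac{5}{2}\right) = 94320 + 0 = 94320$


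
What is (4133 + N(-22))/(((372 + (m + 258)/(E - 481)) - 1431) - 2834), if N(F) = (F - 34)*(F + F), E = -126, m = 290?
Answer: -4004379/2363599 ≈ -1.6942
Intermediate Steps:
N(F) = 2*F*(-34 + F) (N(F) = (-34 + F)*(2*F) = 2*F*(-34 + F))
(4133 + N(-22))/(((372 + (m + 258)/(E - 481)) - 1431) - 2834) = (4133 + 2*(-22)*(-34 - 22))/(((372 + (290 + 258)/(-126 - 481)) - 1431) - 2834) = (4133 + 2*(-22)*(-56))/(((372 + 548/(-607)) - 1431) - 2834) = (4133 + 2464)/(((372 + 548*(-1/607)) - 1431) - 2834) = 6597/(((372 - 548/607) - 1431) - 2834) = 6597/((225256/607 - 1431) - 2834) = 6597/(-643361/607 - 2834) = 6597/(-2363599/607) = 6597*(-607/2363599) = -4004379/2363599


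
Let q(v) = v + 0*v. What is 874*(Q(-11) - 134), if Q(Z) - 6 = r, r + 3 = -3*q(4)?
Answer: -124982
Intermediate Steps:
q(v) = v (q(v) = v + 0 = v)
r = -15 (r = -3 - 3*4 = -3 - 12 = -15)
Q(Z) = -9 (Q(Z) = 6 - 15 = -9)
874*(Q(-11) - 134) = 874*(-9 - 134) = 874*(-143) = -124982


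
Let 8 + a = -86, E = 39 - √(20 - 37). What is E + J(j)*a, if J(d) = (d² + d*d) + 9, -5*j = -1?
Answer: -20363/25 - I*√17 ≈ -814.52 - 4.1231*I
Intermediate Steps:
j = ⅕ (j = -⅕*(-1) = ⅕ ≈ 0.20000)
J(d) = 9 + 2*d² (J(d) = (d² + d²) + 9 = 2*d² + 9 = 9 + 2*d²)
E = 39 - I*√17 (E = 39 - √(-17) = 39 - I*√17 ≈ 39.0 - 4.1231*I)
a = -94 (a = -8 - 86 = -94)
E + J(j)*a = (39 - I*√17) + (9 + 2*(⅕)²)*(-94) = (39 - I*√17) + (9 + 2*(1/25))*(-94) = (39 - I*√17) + (9 + 2/25)*(-94) = (39 - I*√17) + (227/25)*(-94) = (39 - I*√17) - 21338/25 = -20363/25 - I*√17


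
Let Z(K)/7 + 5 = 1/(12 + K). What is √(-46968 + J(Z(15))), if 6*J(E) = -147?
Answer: I*√187970/2 ≈ 216.78*I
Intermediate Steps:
Z(K) = -35 + 7/(12 + K)
J(E) = -49/2 (J(E) = (⅙)*(-147) = -49/2)
√(-46968 + J(Z(15))) = √(-46968 - 49/2) = √(-93985/2) = I*√187970/2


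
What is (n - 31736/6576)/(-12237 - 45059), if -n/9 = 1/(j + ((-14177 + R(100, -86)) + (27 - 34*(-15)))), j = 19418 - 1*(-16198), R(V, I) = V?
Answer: 43791445/519860129856 ≈ 8.4237e-5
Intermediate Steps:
j = 35616 (j = 19418 + 16198 = 35616)
n = -9/22076 (n = -9/(35616 + ((-14177 + 100) + (27 - 34*(-15)))) = -9/(35616 + (-14077 + (27 + 510))) = -9/(35616 + (-14077 + 537)) = -9/(35616 - 13540) = -9/22076 ≈ -0.00040768)
(n - 31736/6576)/(-12237 - 45059) = (-9/22076 - 31736/6576)/(-12237 - 45059) = (-9/22076 - 31736*1/6576)/(-57296) = (-9/22076 - 3967/822)*(-1/57296) = -43791445/9073236*(-1/57296) = 43791445/519860129856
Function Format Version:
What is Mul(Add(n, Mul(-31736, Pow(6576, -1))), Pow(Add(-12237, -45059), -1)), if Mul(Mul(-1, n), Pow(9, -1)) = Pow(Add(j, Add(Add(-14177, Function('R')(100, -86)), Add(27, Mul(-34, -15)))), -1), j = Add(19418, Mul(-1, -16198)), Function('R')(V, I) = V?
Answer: Rational(43791445, 519860129856) ≈ 8.4237e-5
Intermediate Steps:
j = 35616 (j = Add(19418, 16198) = 35616)
n = Rational(-9, 22076) (n = Mul(-9, Pow(Add(35616, Add(Add(-14177, 100), Add(27, Mul(-34, -15)))), -1)) = Mul(-9, Pow(Add(35616, Add(-14077, Add(27, 510))), -1)) = Mul(-9, Pow(Add(35616, Add(-14077, 537)), -1)) = Mul(-9, Pow(Add(35616, -13540), -1)) = Mul(-9, Pow(22076, -1)) = Mul(-9, Rational(1, 22076)) = Rational(-9, 22076) ≈ -0.00040768)
Mul(Add(n, Mul(-31736, Pow(6576, -1))), Pow(Add(-12237, -45059), -1)) = Mul(Add(Rational(-9, 22076), Mul(-31736, Pow(6576, -1))), Pow(Add(-12237, -45059), -1)) = Mul(Add(Rational(-9, 22076), Mul(-31736, Rational(1, 6576))), Pow(-57296, -1)) = Mul(Add(Rational(-9, 22076), Rational(-3967, 822)), Rational(-1, 57296)) = Mul(Rational(-43791445, 9073236), Rational(-1, 57296)) = Rational(43791445, 519860129856)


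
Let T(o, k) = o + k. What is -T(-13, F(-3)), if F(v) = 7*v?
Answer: 34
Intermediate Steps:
T(o, k) = k + o
-T(-13, F(-3)) = -(7*(-3) - 13) = -(-21 - 13) = -1*(-34) = 34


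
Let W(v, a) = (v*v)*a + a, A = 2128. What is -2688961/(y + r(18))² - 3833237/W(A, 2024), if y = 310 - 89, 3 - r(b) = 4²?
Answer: -3080713346615901/49566760305920 ≈ -62.153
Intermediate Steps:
r(b) = -13 (r(b) = 3 - 1*4² = 3 - 1*16 = 3 - 16 = -13)
y = 221
W(v, a) = a + a*v² (W(v, a) = v²*a + a = a*v² + a = a + a*v²)
-2688961/(y + r(18))² - 3833237/W(A, 2024) = -2688961/(221 - 13)² - 3833237*1/(2024*(1 + 2128²)) = -2688961/(208²) - 3833237*1/(2024*(1 + 4528384)) = -2688961/43264 - 3833237/(2024*4528385) = -2688961*1/43264 - 3833237/9165451240 = -2688961/43264 - 3833237*1/9165451240 = -2688961/43264 - 3833237/9165451240 = -3080713346615901/49566760305920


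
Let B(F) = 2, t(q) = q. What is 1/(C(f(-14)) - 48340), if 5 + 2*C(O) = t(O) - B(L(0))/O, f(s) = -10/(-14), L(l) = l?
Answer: -35/1692024 ≈ -2.0685e-5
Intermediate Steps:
f(s) = 5/7 (f(s) = -10*(-1/14) = 5/7)
C(O) = -5/2 + O/2 - 1/O (C(O) = -5/2 + (O - 2/O)/2 = -5/2 + (O/2 - 1/O) = -5/2 + O/2 - 1/O)
1/(C(f(-14)) - 48340) = 1/((-2 + 5*(-5 + 5/7)/7)/(2*(5/7)) - 48340) = 1/((½)*(7/5)*(-2 + (5/7)*(-30/7)) - 48340) = 1/((½)*(7/5)*(-2 - 150/49) - 48340) = 1/((½)*(7/5)*(-248/49) - 48340) = 1/(-124/35 - 48340) = 1/(-1692024/35) = -35/1692024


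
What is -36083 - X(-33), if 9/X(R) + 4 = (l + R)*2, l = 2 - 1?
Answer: -2453635/68 ≈ -36083.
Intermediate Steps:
l = 1
X(R) = 9/(-2 + 2*R) (X(R) = 9/(-4 + (1 + R)*2) = 9/(-4 + (2 + 2*R)) = 9/(-2 + 2*R))
-36083 - X(-33) = -36083 - 9/(2*(-1 - 33)) = -36083 - 9/(2*(-34)) = -36083 - 9*(-1)/(2*34) = -36083 - 1*(-9/68) = -36083 + 9/68 = -2453635/68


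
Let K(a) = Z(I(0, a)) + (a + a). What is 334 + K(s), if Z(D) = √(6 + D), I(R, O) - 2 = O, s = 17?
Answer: 373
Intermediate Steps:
I(R, O) = 2 + O
K(a) = √(8 + a) + 2*a (K(a) = √(6 + (2 + a)) + (a + a) = √(8 + a) + 2*a)
334 + K(s) = 334 + (√(8 + 17) + 2*17) = 334 + (√25 + 34) = 334 + (5 + 34) = 334 + 39 = 373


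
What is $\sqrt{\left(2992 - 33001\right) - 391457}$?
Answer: $i \sqrt{421466} \approx 649.2 i$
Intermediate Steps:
$\sqrt{\left(2992 - 33001\right) - 391457} = \sqrt{-30009 - 391457} = \sqrt{-421466} = i \sqrt{421466}$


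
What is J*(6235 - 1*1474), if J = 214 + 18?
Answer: 1104552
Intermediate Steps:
J = 232
J*(6235 - 1*1474) = 232*(6235 - 1*1474) = 232*(6235 - 1474) = 232*4761 = 1104552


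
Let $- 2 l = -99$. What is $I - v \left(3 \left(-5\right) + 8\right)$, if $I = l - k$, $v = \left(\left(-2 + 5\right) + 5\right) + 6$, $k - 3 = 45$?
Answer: $\frac{199}{2} \approx 99.5$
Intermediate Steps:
$l = \frac{99}{2}$ ($l = \left(- \frac{1}{2}\right) \left(-99\right) = \frac{99}{2} \approx 49.5$)
$k = 48$ ($k = 3 + 45 = 48$)
$v = 14$ ($v = \left(3 + 5\right) + 6 = 8 + 6 = 14$)
$I = \frac{3}{2}$ ($I = \frac{99}{2} - 48 = \frac{3}{2} \approx 1.5$)
$I - v \left(3 \left(-5\right) + 8\right) = \frac{3}{2} - 14 \left(3 \left(-5\right) + 8\right) = \frac{3}{2} - 14 \left(-15 + 8\right) = \frac{3}{2} - 14 \left(-7\right) = \frac{3}{2} - -98 = \frac{3}{2} + 98 = \frac{199}{2}$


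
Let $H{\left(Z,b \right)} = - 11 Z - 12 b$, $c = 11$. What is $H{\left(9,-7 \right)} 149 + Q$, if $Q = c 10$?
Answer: $-2125$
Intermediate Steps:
$Q = 110$ ($Q = 11 \cdot 10 = 110$)
$H{\left(Z,b \right)} = - 12 b - 11 Z$
$H{\left(9,-7 \right)} 149 + Q = \left(\left(-12\right) \left(-7\right) - 99\right) 149 + 110 = \left(84 - 99\right) 149 + 110 = \left(-15\right) 149 + 110 = -2235 + 110 = -2125$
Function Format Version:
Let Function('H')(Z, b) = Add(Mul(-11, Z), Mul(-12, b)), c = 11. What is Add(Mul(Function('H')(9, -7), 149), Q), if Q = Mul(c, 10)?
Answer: -2125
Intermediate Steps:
Q = 110 (Q = Mul(11, 10) = 110)
Function('H')(Z, b) = Add(Mul(-12, b), Mul(-11, Z))
Add(Mul(Function('H')(9, -7), 149), Q) = Add(Mul(Add(Mul(-12, -7), Mul(-11, 9)), 149), 110) = Add(Mul(Add(84, -99), 149), 110) = Add(Mul(-15, 149), 110) = Add(-2235, 110) = -2125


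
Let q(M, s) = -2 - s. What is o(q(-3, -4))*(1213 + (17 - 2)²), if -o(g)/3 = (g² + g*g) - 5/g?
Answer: -23727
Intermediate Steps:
o(g) = -6*g² + 15/g (o(g) = -3*((g² + g*g) - 5/g) = -3*((g² + g²) - 5/g) = -3*(2*g² - 5/g) = -3*(-5/g + 2*g²) = -6*g² + 15/g)
o(q(-3, -4))*(1213 + (17 - 2)²) = (3*(5 - 2*(-2 - 1*(-4))³)/(-2 - 1*(-4)))*(1213 + (17 - 2)²) = (3*(5 - 2*(-2 + 4)³)/(-2 + 4))*(1213 + 15²) = (3*(5 - 2*2³)/2)*(1213 + 225) = (3*(½)*(5 - 2*8))*1438 = (3*(½)*(5 - 16))*1438 = (3*(½)*(-11))*1438 = -33/2*1438 = -23727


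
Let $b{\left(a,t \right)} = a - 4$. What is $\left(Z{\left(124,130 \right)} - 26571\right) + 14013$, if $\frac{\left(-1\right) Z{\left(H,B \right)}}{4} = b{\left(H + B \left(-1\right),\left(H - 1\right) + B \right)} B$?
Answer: $-7358$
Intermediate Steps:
$b{\left(a,t \right)} = -4 + a$ ($b{\left(a,t \right)} = a - 4 = -4 + a$)
$Z{\left(H,B \right)} = - 4 B \left(-4 + H - B\right)$ ($Z{\left(H,B \right)} = - 4 \left(-4 + \left(H + B \left(-1\right)\right)\right) B = - 4 \left(-4 - \left(B - H\right)\right) B = - 4 \left(-4 + H - B\right) B = - 4 B \left(-4 + H - B\right)$)
$\left(Z{\left(124,130 \right)} - 26571\right) + 14013 = \left(4 \cdot 130 \left(4 + 130 - 124\right) - 26571\right) + 14013 = \left(4 \cdot 130 \cdot 10 - 26571\right) + 14013 = \left(5200 - 26571\right) + 14013 = -21371 + 14013 = -7358$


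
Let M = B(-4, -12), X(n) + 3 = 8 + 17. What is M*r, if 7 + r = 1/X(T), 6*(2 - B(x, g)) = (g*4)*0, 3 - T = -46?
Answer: -153/11 ≈ -13.909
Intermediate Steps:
T = 49 (T = 3 - 1*(-46) = 3 + 46 = 49)
X(n) = 22 (X(n) = -3 + (8 + 17) = -3 + 25 = 22)
B(x, g) = 2 (B(x, g) = 2 - g*4*0/6 = 2 - 4*g*0/6 = 2 - ⅙*0 = 2 + 0 = 2)
M = 2
r = -153/22 (r = -7 + 1/22 = -153/22 ≈ -6.9545)
M*r = 2*(-153/22) = -153/11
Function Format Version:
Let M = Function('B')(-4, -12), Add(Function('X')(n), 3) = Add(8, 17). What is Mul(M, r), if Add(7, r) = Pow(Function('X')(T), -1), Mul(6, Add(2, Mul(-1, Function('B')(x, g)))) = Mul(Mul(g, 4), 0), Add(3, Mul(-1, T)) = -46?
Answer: Rational(-153, 11) ≈ -13.909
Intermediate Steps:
T = 49 (T = Add(3, Mul(-1, -46)) = Add(3, 46) = 49)
Function('X')(n) = 22 (Function('X')(n) = Add(-3, Add(8, 17)) = Add(-3, 25) = 22)
Function('B')(x, g) = 2 (Function('B')(x, g) = Add(2, Mul(Rational(-1, 6), Mul(Mul(g, 4), 0))) = Add(2, Mul(Rational(-1, 6), Mul(Mul(4, g), 0))) = Add(2, Mul(Rational(-1, 6), 0)) = Add(2, 0) = 2)
M = 2
r = Rational(-153, 22) (r = Add(-7, Pow(22, -1)) = Add(-7, Rational(1, 22)) = Rational(-153, 22) ≈ -6.9545)
Mul(M, r) = Mul(2, Rational(-153, 22)) = Rational(-153, 11)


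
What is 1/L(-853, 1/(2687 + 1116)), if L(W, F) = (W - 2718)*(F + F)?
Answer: -3803/7142 ≈ -0.53248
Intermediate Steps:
L(W, F) = 2*F*(-2718 + W) (L(W, F) = (-2718 + W)*(2*F) = 2*F*(-2718 + W))
1/L(-853, 1/(2687 + 1116)) = 1/(2*(-2718 - 853)/(2687 + 1116)) = 1/(2*(-3571)/3803) = 1/(2*(1/3803)*(-3571)) = 1/(-7142/3803) = -3803/7142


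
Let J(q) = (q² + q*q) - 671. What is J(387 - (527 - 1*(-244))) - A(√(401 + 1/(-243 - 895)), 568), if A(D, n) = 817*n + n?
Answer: -170383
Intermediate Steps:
A(D, n) = 818*n
J(q) = -671 + 2*q² (J(q) = (q² + q²) - 671 = 2*q² - 671 = -671 + 2*q²)
J(387 - (527 - 1*(-244))) - A(√(401 + 1/(-243 - 895)), 568) = (-671 + 2*(387 - (527 - 1*(-244)))²) - 818*568 = (-671 + 2*(387 - (527 + 244))²) - 1*464624 = (-671 + 2*(387 - 1*771)²) - 464624 = (-671 + 2*(387 - 771)²) - 464624 = (-671 + 2*(-384)²) - 464624 = (-671 + 2*147456) - 464624 = (-671 + 294912) - 464624 = 294241 - 464624 = -170383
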